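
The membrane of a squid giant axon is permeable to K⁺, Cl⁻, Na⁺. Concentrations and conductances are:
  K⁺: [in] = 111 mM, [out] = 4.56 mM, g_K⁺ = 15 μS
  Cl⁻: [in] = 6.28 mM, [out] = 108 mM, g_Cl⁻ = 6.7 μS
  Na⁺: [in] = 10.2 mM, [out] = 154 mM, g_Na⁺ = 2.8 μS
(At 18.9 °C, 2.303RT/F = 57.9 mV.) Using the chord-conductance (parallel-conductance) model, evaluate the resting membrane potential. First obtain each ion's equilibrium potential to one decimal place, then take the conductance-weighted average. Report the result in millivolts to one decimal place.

E_K⁺ = (57.9/1)·log₁₀(4.56/111) = -80.3 mV
E_Cl⁻ = (57.9/-1)·log₁₀(108/6.28) = -71.5 mV
E_Na⁺ = (57.9/1)·log₁₀(154/10.2) = 68.3 mV
Vm = (Σ gᵢEᵢ)/(Σ gᵢ) = (15·-80.3 + 6.7·-71.5 + 2.8·68.3) / (15 + 6.7 + 2.8)
= -1492.31 / 24.5 = -60.91 mV

-60.9 mV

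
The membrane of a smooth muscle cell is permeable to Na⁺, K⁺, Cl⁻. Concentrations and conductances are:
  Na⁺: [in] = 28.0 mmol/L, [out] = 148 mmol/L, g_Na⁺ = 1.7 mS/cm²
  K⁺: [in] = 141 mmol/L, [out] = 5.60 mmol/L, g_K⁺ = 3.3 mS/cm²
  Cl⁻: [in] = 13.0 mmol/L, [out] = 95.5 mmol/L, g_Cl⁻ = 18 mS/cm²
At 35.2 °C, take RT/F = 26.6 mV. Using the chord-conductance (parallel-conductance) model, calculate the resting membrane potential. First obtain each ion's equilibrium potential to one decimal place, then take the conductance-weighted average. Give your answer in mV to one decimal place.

E_Na⁺ = (26.6/1)·ln(148/28.0) = 44.3 mV
E_K⁺ = (26.6/1)·ln(5.60/141) = -85.8 mV
E_Cl⁻ = (26.6/-1)·ln(95.5/13.0) = -53.0 mV
Vm = (Σ gᵢEᵢ)/(Σ gᵢ) = (1.7·44.3 + 3.3·-85.8 + 18·-53.0) / (1.7 + 3.3 + 18)
= -1161.83 / 23 = -50.51 mV

-50.5 mV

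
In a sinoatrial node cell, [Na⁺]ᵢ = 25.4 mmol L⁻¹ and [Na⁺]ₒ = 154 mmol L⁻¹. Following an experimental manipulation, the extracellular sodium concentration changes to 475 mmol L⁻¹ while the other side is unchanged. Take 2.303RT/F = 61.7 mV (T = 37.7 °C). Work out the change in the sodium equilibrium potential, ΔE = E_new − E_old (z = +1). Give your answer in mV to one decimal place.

30.2 mV

E_old = (61.7/1)·log₁₀(154/25.4) = 48.29 mV
E_new = (61.7/1)·log₁₀(475/25.4) = 78.47 mV
ΔE = 78.47 − (48.29) = 30.18 mV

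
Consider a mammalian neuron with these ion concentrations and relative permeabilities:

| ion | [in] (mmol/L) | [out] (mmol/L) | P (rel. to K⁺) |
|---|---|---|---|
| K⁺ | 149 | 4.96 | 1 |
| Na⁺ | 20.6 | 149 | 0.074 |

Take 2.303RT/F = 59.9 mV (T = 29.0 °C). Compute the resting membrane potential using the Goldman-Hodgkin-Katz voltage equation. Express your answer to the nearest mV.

Vm = 59.9 · log₁₀[(Σ P·[cation]ₒ + Σ P·[anion]ᵢ) / (Σ P·[cation]ᵢ + Σ P·[anion]ₒ)]
Numerator = 1×4.96 + 0.074×149 = 15.99
Denominator = 1×149 + 0.074×20.6 = 150.5
Vm = 59.9 · log₁₀(0.1062) = 59.9 × (-0.9739) = -58.33 mV

-58 mV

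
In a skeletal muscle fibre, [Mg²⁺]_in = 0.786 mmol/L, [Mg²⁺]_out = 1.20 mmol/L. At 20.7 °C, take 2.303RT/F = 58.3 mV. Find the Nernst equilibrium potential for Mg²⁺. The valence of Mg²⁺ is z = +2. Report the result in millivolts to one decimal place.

5.4 mV

E = (58.3/z) · log₁₀([Mg²⁺]_out/[Mg²⁺]_in) with z = +2.
= (58.3/2) · log₁₀(1.20/0.786) = 29.15 · log₁₀(1.527)
= 29.15 · (0.1838) = 5.36 mV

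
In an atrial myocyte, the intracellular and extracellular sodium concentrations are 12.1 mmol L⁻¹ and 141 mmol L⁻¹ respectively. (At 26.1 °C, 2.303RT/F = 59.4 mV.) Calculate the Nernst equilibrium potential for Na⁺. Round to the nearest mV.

E = (59.4/z) · log₁₀([Na⁺]_out/[Na⁺]_in) with z = +1.
= (59.4/1) · log₁₀(141/12.1) = 59.40 · log₁₀(11.65)
= 59.40 · (1.0664) = 63.35 mV

63 mV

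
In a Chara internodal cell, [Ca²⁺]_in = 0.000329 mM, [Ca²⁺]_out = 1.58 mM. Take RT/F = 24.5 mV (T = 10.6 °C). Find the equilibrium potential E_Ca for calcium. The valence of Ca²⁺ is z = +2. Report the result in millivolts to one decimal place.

103.8 mV

E = (24.5/z) · ln([Ca²⁺]_out/[Ca²⁺]_in) with z = +2.
= (24.5/2) · ln(1.58/0.000329) = 12.25 · ln(4802)
= 12.25 · (8.4769) = 103.84 mV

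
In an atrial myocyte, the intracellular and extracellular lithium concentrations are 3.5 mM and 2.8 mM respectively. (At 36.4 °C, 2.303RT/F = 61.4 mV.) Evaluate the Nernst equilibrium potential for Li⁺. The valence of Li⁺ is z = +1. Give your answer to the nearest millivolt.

-6 mV

E = (61.4/z) · log₁₀([Li⁺]_out/[Li⁺]_in) with z = +1.
= (61.4/1) · log₁₀(2.8/3.5) = 61.40 · log₁₀(0.8)
= 61.40 · (-0.0969) = -5.95 mV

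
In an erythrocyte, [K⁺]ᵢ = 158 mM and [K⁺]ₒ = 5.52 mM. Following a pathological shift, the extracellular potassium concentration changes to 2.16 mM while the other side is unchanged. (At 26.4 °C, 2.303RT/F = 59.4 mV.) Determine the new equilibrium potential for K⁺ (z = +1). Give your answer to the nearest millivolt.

After the shift: [K⁺]_out = 2.16, [K⁺]_in = 158 mM.
E_new = (59.4/1)·log₁₀(2.16/158) = 59.40 · (-1.8642) = -110.73 mV

-111 mV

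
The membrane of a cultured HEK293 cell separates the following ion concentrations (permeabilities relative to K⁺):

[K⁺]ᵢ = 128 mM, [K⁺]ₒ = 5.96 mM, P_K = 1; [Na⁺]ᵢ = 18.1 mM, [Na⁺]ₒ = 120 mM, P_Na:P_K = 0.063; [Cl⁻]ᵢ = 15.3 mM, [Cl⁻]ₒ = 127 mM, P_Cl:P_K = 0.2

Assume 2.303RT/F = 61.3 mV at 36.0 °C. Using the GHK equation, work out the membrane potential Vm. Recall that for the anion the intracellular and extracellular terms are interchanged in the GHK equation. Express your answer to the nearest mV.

-59 mV

Vm = 61.3 · log₁₀[(Σ P·[cation]ₒ + Σ P·[anion]ᵢ) / (Σ P·[cation]ᵢ + Σ P·[anion]ₒ)]
Numerator = 1×5.96 + 0.063×120 + 0.2×15.3 = 16.58
Denominator = 1×128 + 0.063×18.1 + 0.2×127 = 154.5
Vm = 61.3 · log₁₀(0.10729) = 61.3 × (-0.9695) = -59.43 mV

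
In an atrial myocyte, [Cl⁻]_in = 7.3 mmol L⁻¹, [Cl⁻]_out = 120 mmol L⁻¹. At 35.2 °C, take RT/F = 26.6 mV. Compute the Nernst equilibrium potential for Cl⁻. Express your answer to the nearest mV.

-74 mV

E = (26.6/z) · ln([Cl⁻]_out/[Cl⁻]_in) with z = -1.
For an anion, dividing by z = -1 reverses the sign.
= (26.6/-1) · ln(120/7.3) = -26.60 · ln(16.44)
= -26.60 · (2.7996) = -74.47 mV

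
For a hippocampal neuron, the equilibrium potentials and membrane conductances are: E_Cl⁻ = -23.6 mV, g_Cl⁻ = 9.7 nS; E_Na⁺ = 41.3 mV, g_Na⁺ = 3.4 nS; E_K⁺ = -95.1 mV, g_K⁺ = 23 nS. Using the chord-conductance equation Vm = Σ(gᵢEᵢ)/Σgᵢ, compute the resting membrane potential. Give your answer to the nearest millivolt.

-63 mV

Σ gᵢEᵢ = 9.7·(-23.6) + 3.4·(41.3) + 23·(-95.1) = -2275.80
Σ gᵢ = 9.7 + 3.4 + 23 = 36.1
Vm = -2275.80 / 36.1 = -63.04 mV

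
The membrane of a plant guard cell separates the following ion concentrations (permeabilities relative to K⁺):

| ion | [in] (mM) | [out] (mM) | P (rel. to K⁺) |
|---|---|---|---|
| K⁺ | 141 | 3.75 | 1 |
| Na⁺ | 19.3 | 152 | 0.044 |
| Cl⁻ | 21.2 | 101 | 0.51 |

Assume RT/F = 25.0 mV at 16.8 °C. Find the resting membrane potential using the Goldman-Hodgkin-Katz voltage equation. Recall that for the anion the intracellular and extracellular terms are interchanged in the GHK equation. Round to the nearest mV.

-55 mV

Vm = 25.0 · ln[(Σ P·[cation]ₒ + Σ P·[anion]ᵢ) / (Σ P·[cation]ᵢ + Σ P·[anion]ₒ)]
Numerator = 1×3.75 + 0.044×152 + 0.51×21.2 = 21.25
Denominator = 1×141 + 0.044×19.3 + 0.51×101 = 193.4
Vm = 25.0 · ln(0.1099) = 25.0 × (-2.2082) = -55.20 mV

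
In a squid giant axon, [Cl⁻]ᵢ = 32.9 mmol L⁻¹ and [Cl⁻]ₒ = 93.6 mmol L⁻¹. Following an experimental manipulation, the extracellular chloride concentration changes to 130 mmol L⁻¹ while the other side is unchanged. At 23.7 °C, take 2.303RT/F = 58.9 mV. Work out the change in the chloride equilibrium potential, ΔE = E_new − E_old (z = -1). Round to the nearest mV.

E_old = (58.9/-1)·log₁₀(93.6/32.9) = -26.75 mV
E_new = (58.9/-1)·log₁₀(130/32.9) = -35.15 mV
ΔE = -35.15 − (-26.75) = -8.40 mV

-8 mV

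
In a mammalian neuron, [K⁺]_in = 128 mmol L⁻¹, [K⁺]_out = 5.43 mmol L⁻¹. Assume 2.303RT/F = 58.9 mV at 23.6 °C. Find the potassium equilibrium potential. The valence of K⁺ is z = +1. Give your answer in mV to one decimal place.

E = (58.9/z) · log₁₀([K⁺]_out/[K⁺]_in) with z = +1.
= (58.9/1) · log₁₀(5.43/128) = 58.90 · log₁₀(0.04242)
= 58.90 · (-1.3724) = -80.83 mV

-80.8 mV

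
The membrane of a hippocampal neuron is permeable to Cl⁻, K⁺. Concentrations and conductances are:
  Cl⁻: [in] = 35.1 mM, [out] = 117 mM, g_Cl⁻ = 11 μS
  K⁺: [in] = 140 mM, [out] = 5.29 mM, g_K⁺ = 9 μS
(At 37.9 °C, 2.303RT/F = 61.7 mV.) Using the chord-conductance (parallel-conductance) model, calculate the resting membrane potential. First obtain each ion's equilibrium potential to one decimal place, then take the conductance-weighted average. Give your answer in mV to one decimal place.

E_Cl⁻ = (61.7/-1)·log₁₀(117/35.1) = -32.3 mV
E_K⁺ = (61.7/1)·log₁₀(5.29/140) = -87.8 mV
Vm = (Σ gᵢEᵢ)/(Σ gᵢ) = (11·-32.3 + 9·-87.8) / (11 + 9)
= -1145.50 / 20 = -57.27 mV

-57.3 mV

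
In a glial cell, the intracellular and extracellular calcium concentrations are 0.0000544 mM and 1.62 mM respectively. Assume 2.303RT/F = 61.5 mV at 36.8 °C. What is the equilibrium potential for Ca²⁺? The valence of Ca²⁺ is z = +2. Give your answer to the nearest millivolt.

138 mV

E = (61.5/z) · log₁₀([Ca²⁺]_out/[Ca²⁺]_in) with z = +2.
= (61.5/2) · log₁₀(1.62/0.0000544) = 30.75 · log₁₀(2.978e+04)
= 30.75 · (4.4739) = 137.57 mV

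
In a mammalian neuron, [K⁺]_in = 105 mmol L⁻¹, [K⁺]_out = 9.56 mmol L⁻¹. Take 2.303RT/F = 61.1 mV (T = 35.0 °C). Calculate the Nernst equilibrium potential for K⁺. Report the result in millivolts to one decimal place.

E = (61.1/z) · log₁₀([K⁺]_out/[K⁺]_in) with z = +1.
= (61.1/1) · log₁₀(9.56/105) = 61.10 · log₁₀(0.09105)
= 61.10 · (-1.0407) = -63.59 mV

-63.6 mV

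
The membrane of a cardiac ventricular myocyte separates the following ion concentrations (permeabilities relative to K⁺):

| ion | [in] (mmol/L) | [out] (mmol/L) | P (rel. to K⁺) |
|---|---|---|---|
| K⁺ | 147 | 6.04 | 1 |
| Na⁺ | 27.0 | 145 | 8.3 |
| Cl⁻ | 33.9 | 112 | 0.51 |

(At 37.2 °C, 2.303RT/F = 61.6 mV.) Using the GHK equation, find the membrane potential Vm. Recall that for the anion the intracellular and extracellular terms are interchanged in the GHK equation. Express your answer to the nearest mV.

28 mV

Vm = 61.6 · log₁₀[(Σ P·[cation]ₒ + Σ P·[anion]ᵢ) / (Σ P·[cation]ᵢ + Σ P·[anion]ₒ)]
Numerator = 1×6.04 + 8.3×145 + 0.51×33.9 = 1227
Denominator = 1×147 + 8.3×27.0 + 0.51×112 = 428.2
Vm = 61.6 · log₁₀(2.865) = 61.6 × (0.4571) = 28.16 mV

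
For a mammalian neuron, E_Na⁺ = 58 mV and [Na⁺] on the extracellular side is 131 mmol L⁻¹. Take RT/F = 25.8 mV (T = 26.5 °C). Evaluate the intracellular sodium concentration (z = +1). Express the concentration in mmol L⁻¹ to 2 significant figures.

Nernst: E = (25.8/1) · ln([out]/[in]), so ln([out]/[in]) = 58.0 × 1 / 25.8 = 2.2481.
[out]/[in] = e^(2.2481) = 9.469.
[in] = 131 / 9.469 = 13.83 mmol L⁻¹.

14 mmol L⁻¹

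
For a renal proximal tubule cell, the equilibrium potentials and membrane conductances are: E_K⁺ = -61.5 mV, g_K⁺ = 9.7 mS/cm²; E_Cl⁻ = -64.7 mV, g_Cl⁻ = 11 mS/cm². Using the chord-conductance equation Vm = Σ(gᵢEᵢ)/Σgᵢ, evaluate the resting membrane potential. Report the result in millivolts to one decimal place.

-63.2 mV

Σ gᵢEᵢ = 9.7·(-61.5) + 11·(-64.7) = -1308.25
Σ gᵢ = 9.7 + 11 = 20.7
Vm = -1308.25 / 20.7 = -63.20 mV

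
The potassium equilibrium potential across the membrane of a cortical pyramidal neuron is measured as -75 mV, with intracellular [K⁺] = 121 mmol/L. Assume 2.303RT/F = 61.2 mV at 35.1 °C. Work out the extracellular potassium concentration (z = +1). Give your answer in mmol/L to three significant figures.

7.20 mmol/L

Nernst: E = (61.2/1) · log₁₀([out]/[in]), so log₁₀([out]/[in]) = -75.0 × 1 / 61.2 = -1.2255.
[out]/[in] = 10^(-1.2255) = 0.0595.
[out] = 0.0595 × 121 = 7.199 mmol/L.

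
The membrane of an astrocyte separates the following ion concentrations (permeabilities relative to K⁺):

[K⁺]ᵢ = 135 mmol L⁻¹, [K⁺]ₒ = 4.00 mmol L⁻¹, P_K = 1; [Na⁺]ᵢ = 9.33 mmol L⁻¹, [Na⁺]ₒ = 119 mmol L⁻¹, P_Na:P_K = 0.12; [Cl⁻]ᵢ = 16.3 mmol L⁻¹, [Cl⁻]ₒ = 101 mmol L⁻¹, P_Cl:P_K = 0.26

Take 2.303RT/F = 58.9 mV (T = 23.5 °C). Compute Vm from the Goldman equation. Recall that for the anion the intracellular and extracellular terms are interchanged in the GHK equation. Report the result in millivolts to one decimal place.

-50.5 mV

Vm = 58.9 · log₁₀[(Σ P·[cation]ₒ + Σ P·[anion]ᵢ) / (Σ P·[cation]ᵢ + Σ P·[anion]ₒ)]
Numerator = 1×4.00 + 0.12×119 + 0.26×16.3 = 22.52
Denominator = 1×135 + 0.12×9.33 + 0.26×101 = 162.4
Vm = 58.9 · log₁₀(0.13868) = 58.9 × (-0.8580) = -50.54 mV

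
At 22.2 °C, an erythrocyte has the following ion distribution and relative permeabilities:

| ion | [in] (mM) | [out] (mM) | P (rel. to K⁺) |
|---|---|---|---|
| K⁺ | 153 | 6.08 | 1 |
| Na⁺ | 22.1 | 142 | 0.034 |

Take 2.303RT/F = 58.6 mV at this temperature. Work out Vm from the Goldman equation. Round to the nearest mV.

Vm = 58.6 · log₁₀[(Σ P·[cation]ₒ + Σ P·[anion]ᵢ) / (Σ P·[cation]ᵢ + Σ P·[anion]ₒ)]
Numerator = 1×6.08 + 0.034×142 = 10.91
Denominator = 1×153 + 0.034×22.1 = 153.8
Vm = 58.6 · log₁₀(0.070946) = 58.6 × (-1.1491) = -67.34 mV

-67 mV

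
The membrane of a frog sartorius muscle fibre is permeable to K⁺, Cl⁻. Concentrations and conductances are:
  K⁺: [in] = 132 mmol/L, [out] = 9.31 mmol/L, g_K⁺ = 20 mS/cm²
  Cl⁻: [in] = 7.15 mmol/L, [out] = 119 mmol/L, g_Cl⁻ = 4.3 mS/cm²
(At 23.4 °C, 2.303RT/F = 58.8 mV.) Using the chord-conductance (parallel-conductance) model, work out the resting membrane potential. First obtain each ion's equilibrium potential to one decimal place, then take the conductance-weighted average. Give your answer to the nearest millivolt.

E_K⁺ = (58.8/1)·log₁₀(9.31/132) = -67.7 mV
E_Cl⁻ = (58.8/-1)·log₁₀(119/7.15) = -71.8 mV
Vm = (Σ gᵢEᵢ)/(Σ gᵢ) = (20·-67.7 + 4.3·-71.8) / (20 + 4.3)
= -1662.74 / 24.3 = -68.43 mV

-68 mV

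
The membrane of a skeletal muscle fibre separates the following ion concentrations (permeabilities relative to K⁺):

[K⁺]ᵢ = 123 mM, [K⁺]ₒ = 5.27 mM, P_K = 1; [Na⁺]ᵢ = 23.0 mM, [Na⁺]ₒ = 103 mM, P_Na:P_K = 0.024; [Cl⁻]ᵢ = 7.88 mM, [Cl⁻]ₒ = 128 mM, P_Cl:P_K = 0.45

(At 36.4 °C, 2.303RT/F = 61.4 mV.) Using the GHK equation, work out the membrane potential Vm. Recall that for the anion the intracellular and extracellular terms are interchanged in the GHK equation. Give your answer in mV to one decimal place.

Vm = 61.4 · log₁₀[(Σ P·[cation]ₒ + Σ P·[anion]ᵢ) / (Σ P·[cation]ᵢ + Σ P·[anion]ₒ)]
Numerator = 1×5.27 + 0.024×103 + 0.45×7.88 = 11.29
Denominator = 1×123 + 0.024×23.0 + 0.45×128 = 181.2
Vm = 61.4 · log₁₀(0.062312) = 61.4 × (-1.2054) = -74.01 mV

-74.0 mV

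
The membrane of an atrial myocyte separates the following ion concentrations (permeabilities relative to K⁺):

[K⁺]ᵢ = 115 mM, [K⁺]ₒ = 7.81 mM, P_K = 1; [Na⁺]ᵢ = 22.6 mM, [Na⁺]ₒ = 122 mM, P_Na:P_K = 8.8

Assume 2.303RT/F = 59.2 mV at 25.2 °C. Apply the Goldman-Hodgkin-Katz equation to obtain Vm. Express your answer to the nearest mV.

Vm = 59.2 · log₁₀[(Σ P·[cation]ₒ + Σ P·[anion]ᵢ) / (Σ P·[cation]ᵢ + Σ P·[anion]ₒ)]
Numerator = 1×7.81 + 8.8×122 = 1081
Denominator = 1×115 + 8.8×22.6 = 313.9
Vm = 59.2 · log₁₀(3.4453) = 59.2 × (0.5372) = 31.80 mV

32 mV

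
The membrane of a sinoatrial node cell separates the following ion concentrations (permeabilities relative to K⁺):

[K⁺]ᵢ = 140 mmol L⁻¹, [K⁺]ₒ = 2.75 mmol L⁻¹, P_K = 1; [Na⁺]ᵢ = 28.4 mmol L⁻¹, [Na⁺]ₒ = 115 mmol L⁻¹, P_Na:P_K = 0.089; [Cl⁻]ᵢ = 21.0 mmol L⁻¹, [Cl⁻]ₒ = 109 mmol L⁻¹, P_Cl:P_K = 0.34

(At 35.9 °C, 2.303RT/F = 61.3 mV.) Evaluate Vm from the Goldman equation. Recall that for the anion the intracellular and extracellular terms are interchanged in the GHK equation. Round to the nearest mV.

Vm = 61.3 · log₁₀[(Σ P·[cation]ₒ + Σ P·[anion]ᵢ) / (Σ P·[cation]ᵢ + Σ P·[anion]ₒ)]
Numerator = 1×2.75 + 0.089×115 + 0.34×21.0 = 20.12
Denominator = 1×140 + 0.089×28.4 + 0.34×109 = 179.6
Vm = 61.3 · log₁₀(0.11206) = 61.3 × (-0.9505) = -58.27 mV

-58 mV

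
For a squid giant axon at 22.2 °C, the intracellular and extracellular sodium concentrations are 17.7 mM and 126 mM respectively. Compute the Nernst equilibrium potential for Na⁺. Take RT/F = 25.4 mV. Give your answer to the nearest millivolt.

E = (25.4/z) · ln([Na⁺]_out/[Na⁺]_in) with z = +1.
= (25.4/1) · ln(126/17.7) = 25.40 · ln(7.119)
= 25.40 · (1.9627) = 49.85 mV

50 mV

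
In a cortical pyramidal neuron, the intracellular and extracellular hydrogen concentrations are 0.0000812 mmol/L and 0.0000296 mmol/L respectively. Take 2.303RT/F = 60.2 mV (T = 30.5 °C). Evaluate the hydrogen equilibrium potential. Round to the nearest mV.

E = (60.2/z) · log₁₀([H⁺]_out/[H⁺]_in) with z = +1.
= (60.2/1) · log₁₀(0.0000296/0.0000812) = 60.20 · log₁₀(0.3645)
= 60.20 · (-0.4383) = -26.38 mV

-26 mV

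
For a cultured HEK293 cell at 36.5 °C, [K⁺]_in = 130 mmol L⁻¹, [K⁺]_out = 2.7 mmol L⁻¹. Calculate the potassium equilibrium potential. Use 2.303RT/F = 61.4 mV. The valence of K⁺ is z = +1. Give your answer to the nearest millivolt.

E = (61.4/z) · log₁₀([K⁺]_out/[K⁺]_in) with z = +1.
= (61.4/1) · log₁₀(2.7/130) = 61.40 · log₁₀(0.02077)
= 61.40 · (-1.6826) = -103.31 mV

-103 mV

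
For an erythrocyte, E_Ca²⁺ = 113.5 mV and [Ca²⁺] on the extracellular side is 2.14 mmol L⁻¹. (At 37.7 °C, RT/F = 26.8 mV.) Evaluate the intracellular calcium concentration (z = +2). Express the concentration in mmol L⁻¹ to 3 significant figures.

0.000449 mmol L⁻¹

Nernst: E = (26.8/2) · ln([out]/[in]), so ln([out]/[in]) = 113.5 × 2 / 26.8 = 8.4701.
[out]/[in] = e^(8.4701) = 4770.
[in] = 2.14 / 4770 = 0.0004486 mmol L⁻¹.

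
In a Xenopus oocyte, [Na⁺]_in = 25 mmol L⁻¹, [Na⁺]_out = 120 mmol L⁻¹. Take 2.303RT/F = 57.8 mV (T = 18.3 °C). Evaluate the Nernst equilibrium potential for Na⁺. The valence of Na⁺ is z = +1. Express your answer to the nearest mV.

39 mV

E = (57.8/z) · log₁₀([Na⁺]_out/[Na⁺]_in) with z = +1.
= (57.8/1) · log₁₀(120/25) = 57.80 · log₁₀(4.8)
= 57.80 · (0.6812) = 39.38 mV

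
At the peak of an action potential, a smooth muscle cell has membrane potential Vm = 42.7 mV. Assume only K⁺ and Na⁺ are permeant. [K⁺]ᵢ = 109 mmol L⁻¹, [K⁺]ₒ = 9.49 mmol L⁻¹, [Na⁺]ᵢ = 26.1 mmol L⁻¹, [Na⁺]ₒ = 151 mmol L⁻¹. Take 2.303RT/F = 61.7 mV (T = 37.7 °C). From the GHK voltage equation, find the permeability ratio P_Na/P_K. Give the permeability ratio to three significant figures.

Let α = P_Na/P_K. GHK: Vm = 61.7·log₁₀[(Kₒ + α·Naₒ)/(Kᵢ + α·Naᵢ)].
10^(Vm/61.7) = 10^(42.7/61.7) = 4.9211
So 4.9211·(Kᵢ + α·Naᵢ) = Kₒ + α·Naₒ → α = (4.9211·109.0 − 9.49) / (151.0 − 4.9211·26.1)
α = (536.4 − 9.49) / (151.0 − 128.4) = 526.9/22.56 = 23.36

23.4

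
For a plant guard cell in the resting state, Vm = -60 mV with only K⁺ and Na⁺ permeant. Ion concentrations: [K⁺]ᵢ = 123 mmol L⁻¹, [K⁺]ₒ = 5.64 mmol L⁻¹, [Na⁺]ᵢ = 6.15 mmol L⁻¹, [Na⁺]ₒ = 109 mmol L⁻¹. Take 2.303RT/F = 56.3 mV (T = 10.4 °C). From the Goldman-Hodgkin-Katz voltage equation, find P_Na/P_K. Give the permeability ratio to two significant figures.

0.045

Let α = P_Na/P_K. GHK: Vm = 56.3·log₁₀[(Kₒ + α·Naₒ)/(Kᵢ + α·Naᵢ)].
10^(Vm/56.3) = 10^(-60.0/56.3) = 0.085957
So 0.085957·(Kᵢ + α·Naᵢ) = Kₒ + α·Naₒ → α = (0.085957·123.0 − 5.64) / (109.0 − 0.085957·6.15)
α = (10.57 − 5.64) / (109.0 − 0.5286) = 4.933/108.5 = 0.04547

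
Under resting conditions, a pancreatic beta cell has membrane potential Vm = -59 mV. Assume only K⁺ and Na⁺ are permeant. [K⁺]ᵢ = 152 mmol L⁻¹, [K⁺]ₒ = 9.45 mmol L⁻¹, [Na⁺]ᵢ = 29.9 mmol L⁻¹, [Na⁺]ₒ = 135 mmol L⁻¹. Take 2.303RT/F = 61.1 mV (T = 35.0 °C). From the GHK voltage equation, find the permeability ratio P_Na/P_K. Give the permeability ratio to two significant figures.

Let α = P_Na/P_K. GHK: Vm = 61.1·log₁₀[(Kₒ + α·Naₒ)/(Kᵢ + α·Naᵢ)].
10^(Vm/61.1) = 10^(-59.0/61.1) = 0.10824
So 0.10824·(Kᵢ + α·Naᵢ) = Kₒ + α·Naₒ → α = (0.10824·152.0 − 9.45) / (135.0 − 0.10824·29.9)
α = (16.45 − 9.45) / (135.0 − 3.236) = 7.002/131.8 = 0.05314

0.053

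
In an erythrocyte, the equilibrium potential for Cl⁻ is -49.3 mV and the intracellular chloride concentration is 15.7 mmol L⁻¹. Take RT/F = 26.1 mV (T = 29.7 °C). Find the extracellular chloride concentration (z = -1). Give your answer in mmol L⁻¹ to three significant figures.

104 mmol L⁻¹

Nernst: E = (26.1/-1) · ln([out]/[in]), so ln([out]/[in]) = -49.3 × -1 / 26.1 = 1.8889.
[out]/[in] = e^(1.8889) = 6.612.
[out] = 6.612 × 15.7 = 103.8 mmol L⁻¹.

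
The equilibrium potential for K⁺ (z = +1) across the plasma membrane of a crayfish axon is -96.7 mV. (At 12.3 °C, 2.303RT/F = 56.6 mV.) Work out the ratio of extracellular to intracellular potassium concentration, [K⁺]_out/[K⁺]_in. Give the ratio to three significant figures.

log₁₀([out]/[in]) = E·z/(56.6) = -96.7 × 1 / 56.6 = -1.7085
[out]/[in] = 10^(-1.7085) = 0.01957

0.0196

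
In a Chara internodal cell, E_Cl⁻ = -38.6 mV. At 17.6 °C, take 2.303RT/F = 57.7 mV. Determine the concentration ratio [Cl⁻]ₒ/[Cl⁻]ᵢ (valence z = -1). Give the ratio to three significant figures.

4.67

log₁₀([out]/[in]) = E·z/(57.7) = -38.6 × -1 / 57.7 = 0.6690
[out]/[in] = 10^(0.6690) = 4.666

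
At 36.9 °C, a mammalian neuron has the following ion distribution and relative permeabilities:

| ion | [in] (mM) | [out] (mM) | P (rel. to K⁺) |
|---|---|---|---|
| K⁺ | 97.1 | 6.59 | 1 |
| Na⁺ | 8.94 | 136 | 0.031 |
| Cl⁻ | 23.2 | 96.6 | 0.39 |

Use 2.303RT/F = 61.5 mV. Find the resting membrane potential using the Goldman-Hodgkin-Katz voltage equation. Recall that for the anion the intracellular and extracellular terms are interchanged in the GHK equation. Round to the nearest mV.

-51 mV

Vm = 61.5 · log₁₀[(Σ P·[cation]ₒ + Σ P·[anion]ᵢ) / (Σ P·[cation]ᵢ + Σ P·[anion]ₒ)]
Numerator = 1×6.59 + 0.031×136 + 0.39×23.2 = 19.85
Denominator = 1×97.1 + 0.031×8.94 + 0.39×96.6 = 135.1
Vm = 61.5 · log₁₀(0.14701) = 61.5 × (-0.8327) = -51.21 mV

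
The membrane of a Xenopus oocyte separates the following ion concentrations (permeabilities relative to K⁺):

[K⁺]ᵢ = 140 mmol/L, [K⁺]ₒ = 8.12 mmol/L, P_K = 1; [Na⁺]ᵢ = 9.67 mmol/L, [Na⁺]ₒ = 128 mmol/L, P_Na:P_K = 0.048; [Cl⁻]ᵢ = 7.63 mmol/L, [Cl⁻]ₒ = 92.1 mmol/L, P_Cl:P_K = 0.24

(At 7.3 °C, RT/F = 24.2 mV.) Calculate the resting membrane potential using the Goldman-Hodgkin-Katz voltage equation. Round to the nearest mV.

-56 mV

Vm = 24.2 · ln[(Σ P·[cation]ₒ + Σ P·[anion]ᵢ) / (Σ P·[cation]ᵢ + Σ P·[anion]ₒ)]
Numerator = 1×8.12 + 0.048×128 + 0.24×7.63 = 16.1
Denominator = 1×140 + 0.048×9.67 + 0.24×92.1 = 162.6
Vm = 24.2 · ln(0.099006) = 24.2 × (-2.3126) = -55.96 mV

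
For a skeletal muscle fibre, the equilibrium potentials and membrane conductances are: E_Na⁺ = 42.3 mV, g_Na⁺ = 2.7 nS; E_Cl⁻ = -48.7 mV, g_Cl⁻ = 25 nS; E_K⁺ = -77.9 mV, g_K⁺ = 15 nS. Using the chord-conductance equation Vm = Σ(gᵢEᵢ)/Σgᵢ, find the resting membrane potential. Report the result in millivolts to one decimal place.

Σ gᵢEᵢ = 2.7·(42.3) + 25·(-48.7) + 15·(-77.9) = -2271.79
Σ gᵢ = 2.7 + 25 + 15 = 42.7
Vm = -2271.79 / 42.7 = -53.20 mV

-53.2 mV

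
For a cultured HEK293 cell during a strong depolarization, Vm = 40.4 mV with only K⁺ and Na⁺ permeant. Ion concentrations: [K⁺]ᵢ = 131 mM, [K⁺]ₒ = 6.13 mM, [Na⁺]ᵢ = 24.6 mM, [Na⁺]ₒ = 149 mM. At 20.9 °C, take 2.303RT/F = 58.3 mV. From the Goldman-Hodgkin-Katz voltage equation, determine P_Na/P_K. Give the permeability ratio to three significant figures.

Let α = P_Na/P_K. GHK: Vm = 58.3·log₁₀[(Kₒ + α·Naₒ)/(Kᵢ + α·Naᵢ)].
10^(Vm/58.3) = 10^(40.4/58.3) = 4.9314
So 4.9314·(Kᵢ + α·Naᵢ) = Kₒ + α·Naₒ → α = (4.9314·131.0 − 6.13) / (149.0 − 4.9314·24.6)
α = (646 − 6.13) / (149.0 − 121.3) = 639.9/27.69 = 23.11

23.1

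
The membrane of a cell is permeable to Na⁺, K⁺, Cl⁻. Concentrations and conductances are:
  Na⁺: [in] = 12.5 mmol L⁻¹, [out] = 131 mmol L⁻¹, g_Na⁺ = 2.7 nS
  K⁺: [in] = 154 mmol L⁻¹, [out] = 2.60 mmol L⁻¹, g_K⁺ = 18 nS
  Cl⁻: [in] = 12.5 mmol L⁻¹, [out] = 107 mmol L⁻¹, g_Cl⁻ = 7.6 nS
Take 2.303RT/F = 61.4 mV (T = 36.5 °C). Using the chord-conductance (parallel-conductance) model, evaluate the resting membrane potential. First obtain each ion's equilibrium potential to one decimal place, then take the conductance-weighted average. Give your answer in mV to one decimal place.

E_Na⁺ = (61.4/1)·log₁₀(131/12.5) = 62.7 mV
E_K⁺ = (61.4/1)·log₁₀(2.60/154) = -108.8 mV
E_Cl⁻ = (61.4/-1)·log₁₀(107/12.5) = -57.3 mV
Vm = (Σ gᵢEᵢ)/(Σ gᵢ) = (2.7·62.7 + 18·-108.8 + 7.6·-57.3) / (2.7 + 18 + 7.6)
= -2224.59 / 28.3 = -78.61 mV

-78.6 mV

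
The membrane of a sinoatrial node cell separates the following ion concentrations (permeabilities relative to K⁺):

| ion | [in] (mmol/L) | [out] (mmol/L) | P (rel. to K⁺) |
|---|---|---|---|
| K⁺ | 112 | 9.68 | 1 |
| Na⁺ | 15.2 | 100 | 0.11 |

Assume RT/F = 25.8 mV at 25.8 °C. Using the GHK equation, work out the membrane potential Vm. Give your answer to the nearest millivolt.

-44 mV

Vm = 25.8 · ln[(Σ P·[cation]ₒ + Σ P·[anion]ᵢ) / (Σ P·[cation]ᵢ + Σ P·[anion]ₒ)]
Numerator = 1×9.68 + 0.11×100 = 20.68
Denominator = 1×112 + 0.11×15.2 = 113.7
Vm = 25.8 · ln(0.18193) = 25.8 × (-1.7042) = -43.97 mV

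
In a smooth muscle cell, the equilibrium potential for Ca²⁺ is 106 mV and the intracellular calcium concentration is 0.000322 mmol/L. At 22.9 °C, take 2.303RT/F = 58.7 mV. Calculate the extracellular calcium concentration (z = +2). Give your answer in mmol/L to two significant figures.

Nernst: E = (58.7/2) · log₁₀([out]/[in]), so log₁₀([out]/[in]) = 106.0 × 2 / 58.7 = 3.6116.
[out]/[in] = 10^(3.6116) = 4089.
[out] = 4089 × 0.000322 = 1.317 mmol/L.

1.3 mmol/L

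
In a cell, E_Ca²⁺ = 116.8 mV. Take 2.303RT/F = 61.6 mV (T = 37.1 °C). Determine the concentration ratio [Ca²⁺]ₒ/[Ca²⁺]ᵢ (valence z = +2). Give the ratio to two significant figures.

6200

log₁₀([out]/[in]) = E·z/(61.6) = 116.8 × 2 / 61.6 = 3.7922
[out]/[in] = 10^(3.7922) = 6197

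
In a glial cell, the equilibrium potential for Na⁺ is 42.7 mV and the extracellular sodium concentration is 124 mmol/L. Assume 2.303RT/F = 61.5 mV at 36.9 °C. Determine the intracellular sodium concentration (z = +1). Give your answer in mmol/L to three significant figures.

25.1 mmol/L

Nernst: E = (61.5/1) · log₁₀([out]/[in]), so log₁₀([out]/[in]) = 42.7 × 1 / 61.5 = 0.6943.
[out]/[in] = 10^(0.6943) = 4.947.
[in] = 124 / 4.947 = 25.07 mmol/L.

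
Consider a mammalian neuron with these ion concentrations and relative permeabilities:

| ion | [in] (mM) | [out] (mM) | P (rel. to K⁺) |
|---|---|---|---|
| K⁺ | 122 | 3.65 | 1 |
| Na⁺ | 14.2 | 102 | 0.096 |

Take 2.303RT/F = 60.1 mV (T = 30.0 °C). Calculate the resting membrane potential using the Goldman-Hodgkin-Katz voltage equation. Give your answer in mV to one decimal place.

-57.9 mV

Vm = 60.1 · log₁₀[(Σ P·[cation]ₒ + Σ P·[anion]ᵢ) / (Σ P·[cation]ᵢ + Σ P·[anion]ₒ)]
Numerator = 1×3.65 + 0.096×102 = 13.44
Denominator = 1×122 + 0.096×14.2 = 123.4
Vm = 60.1 · log₁₀(0.10896) = 60.1 × (-0.9627) = -57.86 mV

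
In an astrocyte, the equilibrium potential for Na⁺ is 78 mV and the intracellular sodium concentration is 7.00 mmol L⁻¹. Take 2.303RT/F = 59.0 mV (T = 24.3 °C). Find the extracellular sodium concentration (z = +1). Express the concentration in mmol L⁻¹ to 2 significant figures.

Nernst: E = (59.0/1) · log₁₀([out]/[in]), so log₁₀([out]/[in]) = 78.0 × 1 / 59.0 = 1.3220.
[out]/[in] = 10^(1.3220) = 20.99.
[out] = 20.99 × 7.00 = 146.9 mmol L⁻¹.

150 mmol L⁻¹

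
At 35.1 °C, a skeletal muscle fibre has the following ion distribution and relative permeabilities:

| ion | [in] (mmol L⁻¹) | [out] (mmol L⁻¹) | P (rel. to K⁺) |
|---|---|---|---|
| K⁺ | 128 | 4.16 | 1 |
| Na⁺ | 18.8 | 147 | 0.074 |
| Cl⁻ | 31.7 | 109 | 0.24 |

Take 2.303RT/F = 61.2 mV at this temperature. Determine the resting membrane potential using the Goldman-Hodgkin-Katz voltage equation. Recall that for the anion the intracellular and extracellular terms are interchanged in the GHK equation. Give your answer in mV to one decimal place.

Vm = 61.2 · log₁₀[(Σ P·[cation]ₒ + Σ P·[anion]ᵢ) / (Σ P·[cation]ᵢ + Σ P·[anion]ₒ)]
Numerator = 1×4.16 + 0.074×147 + 0.24×31.7 = 22.65
Denominator = 1×128 + 0.074×18.8 + 0.24×109 = 155.6
Vm = 61.2 · log₁₀(0.14559) = 61.2 × (-0.8369) = -51.22 mV

-51.2 mV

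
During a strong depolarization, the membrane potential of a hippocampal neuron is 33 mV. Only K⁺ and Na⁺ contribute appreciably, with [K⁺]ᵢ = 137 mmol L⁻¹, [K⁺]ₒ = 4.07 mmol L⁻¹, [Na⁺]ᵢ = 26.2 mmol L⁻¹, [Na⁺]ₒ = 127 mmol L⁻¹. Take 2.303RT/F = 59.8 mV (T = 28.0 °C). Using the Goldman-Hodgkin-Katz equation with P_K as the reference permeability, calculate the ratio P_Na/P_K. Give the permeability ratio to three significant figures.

Let α = P_Na/P_K. GHK: Vm = 59.8·log₁₀[(Kₒ + α·Naₒ)/(Kᵢ + α·Naᵢ)].
10^(Vm/59.8) = 10^(33.0/59.8) = 3.5632
So 3.5632·(Kᵢ + α·Naᵢ) = Kₒ + α·Naₒ → α = (3.5632·137.0 − 4.07) / (127.0 − 3.5632·26.2)
α = (488.2 − 4.07) / (127.0 − 93.36) = 484.1/33.64 = 14.39

14.4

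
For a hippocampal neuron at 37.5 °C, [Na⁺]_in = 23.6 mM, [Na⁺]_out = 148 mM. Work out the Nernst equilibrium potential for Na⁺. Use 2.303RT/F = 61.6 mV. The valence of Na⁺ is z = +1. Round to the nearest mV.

49 mV

E = (61.6/z) · log₁₀([Na⁺]_out/[Na⁺]_in) with z = +1.
= (61.6/1) · log₁₀(148/23.6) = 61.60 · log₁₀(6.271)
= 61.60 · (0.7973) = 49.12 mV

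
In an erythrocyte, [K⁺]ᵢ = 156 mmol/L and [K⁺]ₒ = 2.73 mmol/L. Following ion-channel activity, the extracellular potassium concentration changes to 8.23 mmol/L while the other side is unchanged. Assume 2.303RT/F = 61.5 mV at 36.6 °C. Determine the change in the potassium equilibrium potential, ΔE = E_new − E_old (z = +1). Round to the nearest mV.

29 mV

E_old = (61.5/1)·log₁₀(2.73/156) = -108.05 mV
E_new = (61.5/1)·log₁₀(8.23/156) = -78.58 mV
ΔE = -78.58 − (-108.05) = 29.47 mV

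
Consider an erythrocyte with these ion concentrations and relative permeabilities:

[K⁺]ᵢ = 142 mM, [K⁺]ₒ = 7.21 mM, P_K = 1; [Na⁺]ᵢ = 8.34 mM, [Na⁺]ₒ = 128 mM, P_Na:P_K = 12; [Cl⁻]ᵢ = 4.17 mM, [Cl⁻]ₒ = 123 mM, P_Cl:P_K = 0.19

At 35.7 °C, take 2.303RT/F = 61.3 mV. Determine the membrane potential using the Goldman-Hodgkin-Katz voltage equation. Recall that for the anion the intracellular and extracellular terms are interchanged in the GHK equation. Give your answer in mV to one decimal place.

46.9 mV

Vm = 61.3 · log₁₀[(Σ P·[cation]ₒ + Σ P·[anion]ᵢ) / (Σ P·[cation]ᵢ + Σ P·[anion]ₒ)]
Numerator = 1×7.21 + 12×128 + 0.19×4.17 = 1544
Denominator = 1×142 + 12×8.34 + 0.19×123 = 265.4
Vm = 61.3 · log₁₀(5.8165) = 61.3 × (0.7647) = 46.87 mV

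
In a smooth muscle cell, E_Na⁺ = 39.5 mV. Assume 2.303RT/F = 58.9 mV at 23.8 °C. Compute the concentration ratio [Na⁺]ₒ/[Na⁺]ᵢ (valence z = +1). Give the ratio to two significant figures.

log₁₀([out]/[in]) = E·z/(58.9) = 39.5 × 1 / 58.9 = 0.6706
[out]/[in] = 10^(0.6706) = 4.684

4.7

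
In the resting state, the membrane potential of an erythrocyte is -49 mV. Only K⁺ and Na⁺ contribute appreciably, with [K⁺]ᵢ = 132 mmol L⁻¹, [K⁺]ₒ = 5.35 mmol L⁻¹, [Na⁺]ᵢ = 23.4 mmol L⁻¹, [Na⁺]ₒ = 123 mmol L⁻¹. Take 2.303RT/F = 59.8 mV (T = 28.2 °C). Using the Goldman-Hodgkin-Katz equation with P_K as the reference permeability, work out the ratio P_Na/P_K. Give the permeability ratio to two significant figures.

Let α = P_Na/P_K. GHK: Vm = 59.8·log₁₀[(Kₒ + α·Naₒ)/(Kᵢ + α·Naᵢ)].
10^(Vm/59.8) = 10^(-49.0/59.8) = 0.15157
So 0.15157·(Kᵢ + α·Naᵢ) = Kₒ + α·Naₒ → α = (0.15157·132.0 − 5.35) / (123.0 − 0.15157·23.4)
α = (20.01 − 5.35) / (123.0 − 3.547) = 14.66/119.5 = 0.1227

0.12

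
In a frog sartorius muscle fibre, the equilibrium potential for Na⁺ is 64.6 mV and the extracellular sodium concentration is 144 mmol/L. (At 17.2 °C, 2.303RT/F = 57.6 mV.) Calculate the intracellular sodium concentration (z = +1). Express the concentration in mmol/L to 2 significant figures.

11 mmol/L

Nernst: E = (57.6/1) · log₁₀([out]/[in]), so log₁₀([out]/[in]) = 64.6 × 1 / 57.6 = 1.1215.
[out]/[in] = 10^(1.1215) = 13.23.
[in] = 144 / 13.23 = 10.89 mmol/L.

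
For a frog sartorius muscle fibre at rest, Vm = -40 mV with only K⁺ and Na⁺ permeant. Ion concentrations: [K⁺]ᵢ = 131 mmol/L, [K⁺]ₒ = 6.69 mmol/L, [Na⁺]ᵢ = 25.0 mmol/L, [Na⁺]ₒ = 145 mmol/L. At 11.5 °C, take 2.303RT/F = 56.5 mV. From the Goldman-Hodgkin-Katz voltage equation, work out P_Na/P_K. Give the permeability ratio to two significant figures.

Let α = P_Na/P_K. GHK: Vm = 56.5·log₁₀[(Kₒ + α·Naₒ)/(Kᵢ + α·Naᵢ)].
10^(Vm/56.5) = 10^(-40.0/56.5) = 0.1959
So 0.1959·(Kᵢ + α·Naᵢ) = Kₒ + α·Naₒ → α = (0.1959·131.0 − 6.69) / (145.0 − 0.1959·25.0)
α = (25.66 − 6.69) / (145.0 − 4.898) = 18.97/140.1 = 0.1354

0.14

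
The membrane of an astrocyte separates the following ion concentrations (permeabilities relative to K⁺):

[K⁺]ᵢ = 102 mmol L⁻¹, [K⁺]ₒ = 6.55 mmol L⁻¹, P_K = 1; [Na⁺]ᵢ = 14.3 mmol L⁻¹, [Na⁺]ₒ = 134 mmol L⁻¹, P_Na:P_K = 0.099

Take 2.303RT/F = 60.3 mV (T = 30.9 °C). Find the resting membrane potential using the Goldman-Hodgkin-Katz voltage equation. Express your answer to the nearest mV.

-43 mV

Vm = 60.3 · log₁₀[(Σ P·[cation]ₒ + Σ P·[anion]ᵢ) / (Σ P·[cation]ᵢ + Σ P·[anion]ₒ)]
Numerator = 1×6.55 + 0.099×134 = 19.82
Denominator = 1×102 + 0.099×14.3 = 103.4
Vm = 60.3 · log₁₀(0.19162) = 60.3 × (-0.7176) = -43.27 mV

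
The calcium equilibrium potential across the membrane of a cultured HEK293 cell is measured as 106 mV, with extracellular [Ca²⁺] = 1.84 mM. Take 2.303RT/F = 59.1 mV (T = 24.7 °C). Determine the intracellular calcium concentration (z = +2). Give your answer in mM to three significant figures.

0.000476 mM

Nernst: E = (59.1/2) · log₁₀([out]/[in]), so log₁₀([out]/[in]) = 106.0 × 2 / 59.1 = 3.5871.
[out]/[in] = 10^(3.5871) = 3865.
[in] = 1.84 / 3865 = 0.0004761 mM.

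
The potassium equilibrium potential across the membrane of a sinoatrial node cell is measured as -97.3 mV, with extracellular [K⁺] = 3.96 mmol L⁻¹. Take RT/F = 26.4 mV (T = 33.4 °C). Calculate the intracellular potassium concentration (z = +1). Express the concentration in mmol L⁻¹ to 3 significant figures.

158 mmol L⁻¹

Nernst: E = (26.4/1) · ln([out]/[in]), so ln([out]/[in]) = -97.3 × 1 / 26.4 = -3.6856.
[out]/[in] = e^(-3.6856) = 0.02508.
[in] = 3.96 / 0.02508 = 157.9 mmol L⁻¹.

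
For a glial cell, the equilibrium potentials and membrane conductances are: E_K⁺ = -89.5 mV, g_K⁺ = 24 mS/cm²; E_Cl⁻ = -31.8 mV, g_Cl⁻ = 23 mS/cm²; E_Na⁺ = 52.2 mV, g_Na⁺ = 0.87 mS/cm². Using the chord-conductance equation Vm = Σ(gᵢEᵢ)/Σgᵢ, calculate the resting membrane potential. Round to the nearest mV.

Σ gᵢEᵢ = 24·(-89.5) + 23·(-31.8) + 0.87·(52.2) = -2833.99
Σ gᵢ = 24 + 23 + 0.87 = 47.87
Vm = -2833.99 / 47.87 = -59.20 mV

-59 mV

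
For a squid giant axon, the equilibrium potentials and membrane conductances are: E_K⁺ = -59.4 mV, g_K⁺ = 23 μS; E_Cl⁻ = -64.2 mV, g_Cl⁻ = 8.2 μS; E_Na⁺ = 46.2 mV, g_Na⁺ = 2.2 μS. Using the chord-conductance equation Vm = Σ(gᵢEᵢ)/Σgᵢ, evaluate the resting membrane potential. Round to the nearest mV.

Σ gᵢEᵢ = 23·(-59.4) + 8.2·(-64.2) + 2.2·(46.2) = -1791.00
Σ gᵢ = 23 + 8.2 + 2.2 = 33.4
Vm = -1791.00 / 33.4 = -53.62 mV

-54 mV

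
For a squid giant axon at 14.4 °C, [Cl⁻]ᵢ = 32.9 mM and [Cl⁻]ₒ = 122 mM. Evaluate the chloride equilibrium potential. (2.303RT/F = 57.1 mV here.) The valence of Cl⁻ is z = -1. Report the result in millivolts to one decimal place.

E = (57.1/z) · log₁₀([Cl⁻]_out/[Cl⁻]_in) with z = -1.
For an anion, dividing by z = -1 reverses the sign.
= (57.1/-1) · log₁₀(122/32.9) = -57.10 · log₁₀(3.708)
= -57.10 · (0.5692) = -32.50 mV

-32.5 mV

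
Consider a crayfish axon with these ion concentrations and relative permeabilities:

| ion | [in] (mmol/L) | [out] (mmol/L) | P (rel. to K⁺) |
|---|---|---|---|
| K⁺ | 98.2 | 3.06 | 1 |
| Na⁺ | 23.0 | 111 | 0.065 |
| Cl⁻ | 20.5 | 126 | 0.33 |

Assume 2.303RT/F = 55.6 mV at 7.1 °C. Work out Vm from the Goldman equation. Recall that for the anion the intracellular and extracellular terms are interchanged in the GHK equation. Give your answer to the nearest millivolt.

-51 mV

Vm = 55.6 · log₁₀[(Σ P·[cation]ₒ + Σ P·[anion]ᵢ) / (Σ P·[cation]ᵢ + Σ P·[anion]ₒ)]
Numerator = 1×3.06 + 0.065×111 + 0.33×20.5 = 17.04
Denominator = 1×98.2 + 0.065×23.0 + 0.33×126 = 141.3
Vm = 55.6 · log₁₀(0.12062) = 55.6 × (-0.9186) = -51.07 mV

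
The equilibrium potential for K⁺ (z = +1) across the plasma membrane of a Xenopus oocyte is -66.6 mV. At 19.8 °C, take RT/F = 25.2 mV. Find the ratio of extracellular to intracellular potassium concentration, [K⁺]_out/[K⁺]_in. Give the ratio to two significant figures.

0.071

ln([out]/[in]) = E·z/(25.2) = -66.6 × 1 / 25.2 = -2.6429
[out]/[in] = e^(-2.6429) = 0.07116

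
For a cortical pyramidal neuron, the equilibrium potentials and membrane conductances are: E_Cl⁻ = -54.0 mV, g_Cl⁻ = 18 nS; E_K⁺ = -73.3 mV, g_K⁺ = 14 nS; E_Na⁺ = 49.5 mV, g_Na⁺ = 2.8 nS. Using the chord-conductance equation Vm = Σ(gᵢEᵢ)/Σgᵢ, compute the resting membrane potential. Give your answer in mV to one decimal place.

Σ gᵢEᵢ = 18·(-54.0) + 14·(-73.3) + 2.8·(49.5) = -1859.60
Σ gᵢ = 18 + 14 + 2.8 = 34.8
Vm = -1859.60 / 34.8 = -53.44 mV

-53.4 mV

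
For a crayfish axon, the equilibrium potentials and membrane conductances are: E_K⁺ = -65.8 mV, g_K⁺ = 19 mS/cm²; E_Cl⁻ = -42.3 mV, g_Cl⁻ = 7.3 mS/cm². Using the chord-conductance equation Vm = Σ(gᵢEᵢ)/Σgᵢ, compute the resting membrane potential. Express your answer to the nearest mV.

Σ gᵢEᵢ = 19·(-65.8) + 7.3·(-42.3) = -1558.99
Σ gᵢ = 19 + 7.3 = 26.3
Vm = -1558.99 / 26.3 = -59.28 mV

-59 mV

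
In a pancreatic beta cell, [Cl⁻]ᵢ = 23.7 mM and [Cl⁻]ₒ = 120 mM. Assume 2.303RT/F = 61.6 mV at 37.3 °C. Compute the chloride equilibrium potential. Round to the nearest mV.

E = (61.6/z) · log₁₀([Cl⁻]_out/[Cl⁻]_in) with z = -1.
For an anion, dividing by z = -1 reverses the sign.
= (61.6/-1) · log₁₀(120/23.7) = -61.60 · log₁₀(5.063)
= -61.60 · (0.7044) = -43.39 mV

-43 mV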